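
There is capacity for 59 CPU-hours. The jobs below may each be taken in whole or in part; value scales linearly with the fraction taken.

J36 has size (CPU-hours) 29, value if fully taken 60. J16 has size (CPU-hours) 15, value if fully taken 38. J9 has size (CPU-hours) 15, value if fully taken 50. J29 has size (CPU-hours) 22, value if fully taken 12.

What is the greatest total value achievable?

Rank by value-to-size ratio: J9 50/15≈3.33, J16 38/15≈2.53, J36 60/29≈2.07, J29 12/22≈0.545.
J9: take in full, 15 CPU-hours for value 50 → 44 left.
All 15 CPU-hours of J16 fit (value 38) → 29 remain.
All 29 CPU-hours of J36 fit (value 60) → 0 remain.
Total value = 148.

148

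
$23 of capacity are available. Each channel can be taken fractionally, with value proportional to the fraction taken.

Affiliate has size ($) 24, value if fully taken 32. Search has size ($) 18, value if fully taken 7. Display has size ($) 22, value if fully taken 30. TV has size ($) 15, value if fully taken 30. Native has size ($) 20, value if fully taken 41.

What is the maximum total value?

47

Rank by value-to-size ratio: Native 41/20≈2.05, TV 30/15≈2, Display 30/22≈1.36, Affiliate 32/24≈1.33, Search 7/18≈0.389.
Native: take in full, 20 $ for value 41 → 3 left.
Fill the last 3 $ with part of TV: 3/15 of it earns 6.
Total value = 47.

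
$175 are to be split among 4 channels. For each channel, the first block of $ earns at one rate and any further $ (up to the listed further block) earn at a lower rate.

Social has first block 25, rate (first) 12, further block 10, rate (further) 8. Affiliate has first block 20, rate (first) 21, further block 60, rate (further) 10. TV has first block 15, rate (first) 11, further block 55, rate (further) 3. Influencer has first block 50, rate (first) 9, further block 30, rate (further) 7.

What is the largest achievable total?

1975

Rank every tier by rate: Affiliate/first 21 > Social/first 12 > TV/first 11 > Affiliate/second 10 > Influencer/first 9 > Social/second 8 > Influencer/second 7 > TV/second 3.
Fill Affiliate first block (20 at 21) → 155 left.
Fill Social first block (25 at 12) → 130 left.
TV first at 11: fill all 15 → 115 left.
Affiliate/second (10): +60 → 55 left.
Influencer first at 9: fill all 50 → 5 left.
5 remain; put them into Social second at 8.
Total = 21×20 + 12×25 + 11×15 + 10×60 + 9×50 + 8×5 = 1975.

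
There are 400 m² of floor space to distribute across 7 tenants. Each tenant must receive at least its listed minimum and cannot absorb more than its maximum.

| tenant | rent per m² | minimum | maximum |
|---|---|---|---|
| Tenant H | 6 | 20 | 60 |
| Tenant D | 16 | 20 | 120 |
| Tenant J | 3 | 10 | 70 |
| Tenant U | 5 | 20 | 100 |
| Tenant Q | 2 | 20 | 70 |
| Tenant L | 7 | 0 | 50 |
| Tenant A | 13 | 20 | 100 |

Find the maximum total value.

4200

Meeting every minimum uses 20+20+10+20+20+0+20 = 110 m², leaving 290.
Order the tenants by rent per m²: Tenant D 16 > Tenant A 13 > Tenant L 7 > Tenant H 6 > Tenant U 5 > Tenant J 3 > Tenant Q 2.
Tenant D: +100 to 120 (cap) ; 190 left.
Give Tenant A 80 more to hit its cap of 100 ; 110 left.
Give Tenant L 50 more to hit its cap of 50 ; 60 left.
Give Tenant H 40 more to hit its cap of 60 ; 20 left.
Tenant U: +20 (room for 80) → 40. Pool exhausted.
Total = 6×60 + 16×120 + 3×10 + 5×40 + 2×20 + 7×50 + 13×100 = 4200.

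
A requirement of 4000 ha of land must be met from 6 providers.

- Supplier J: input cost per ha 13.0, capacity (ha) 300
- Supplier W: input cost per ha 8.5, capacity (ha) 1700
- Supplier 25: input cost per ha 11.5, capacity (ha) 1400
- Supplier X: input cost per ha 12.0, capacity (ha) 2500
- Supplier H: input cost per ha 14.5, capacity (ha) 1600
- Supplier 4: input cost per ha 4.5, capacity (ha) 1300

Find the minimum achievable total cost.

31800

Cheapest first:
Supplier 4 (4.5): use full 1300 — 2700 ha to go.
Supplier W at 8.5: take all 1700 ha — 1000 still needed.
Supplier 25 (11.5): take the remaining 1000 — done.
Supplier X, Supplier J, Supplier H: unused.
Cost = 1300×4.5 + 1700×8.5 + 1000×11.5 = 31800.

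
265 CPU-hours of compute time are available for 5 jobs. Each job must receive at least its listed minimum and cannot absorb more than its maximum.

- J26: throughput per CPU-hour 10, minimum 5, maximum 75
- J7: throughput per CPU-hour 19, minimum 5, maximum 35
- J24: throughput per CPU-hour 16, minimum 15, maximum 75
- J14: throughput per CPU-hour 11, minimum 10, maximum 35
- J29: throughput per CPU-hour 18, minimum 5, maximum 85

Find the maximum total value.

4130

Meeting every minimum uses 5+5+15+10+5 = 40 CPU-hours, leaving 225.
Highest throughput per CPU-hour first: J7 19 > J29 18 > J24 16 > J14 11 > J26 10.
J7: +30 to 35 (cap) ; 195 left.
J29 takes 80 more to reach its cap of 85 ; 115 left.
J24 takes 60 more to reach its cap of 75 ; 55 left.
J14 takes 25 more to reach its cap of 35 ; 30 left.
Only 30 left; J26 takes them to reach 35.
Total = 10×35 + 19×35 + 16×75 + 11×35 + 18×85 = 4130.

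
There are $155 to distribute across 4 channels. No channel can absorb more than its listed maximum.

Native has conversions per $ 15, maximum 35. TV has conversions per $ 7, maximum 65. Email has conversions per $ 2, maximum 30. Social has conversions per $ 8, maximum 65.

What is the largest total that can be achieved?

1430

Highest conversions per $ first: Native 15 > Social 8 > TV 7 > Email 2.
Give Native 35 to hit its cap of 35 → 120 left.
Social: +65 to 65 (cap) → 55 left.
Only 55 left; TV takes them to reach 55.
Total = 15×35 + 7×55 + 8×65 = 1430.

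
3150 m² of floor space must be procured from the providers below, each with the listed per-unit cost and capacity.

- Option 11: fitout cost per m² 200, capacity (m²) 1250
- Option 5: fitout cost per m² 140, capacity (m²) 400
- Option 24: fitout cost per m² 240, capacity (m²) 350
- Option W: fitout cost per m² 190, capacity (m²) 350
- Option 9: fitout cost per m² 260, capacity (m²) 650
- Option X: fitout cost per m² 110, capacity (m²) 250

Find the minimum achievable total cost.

627000

Use providers in increasing cost order.
Take 250 from Option X at 110 ; need 2900 more.
Option 5 at 140: take all 400 m² ; 2500 still needed.
Take 350 from Option W at 190 ; need 2150 more.
Option 11 at 200: take all 1250 m² ; 900 still needed.
Option 24 (240): use full 350 ; 550 m² to go.
Take 550 from Option 9 at 260 to finish.
Cost = 250×110 + 400×140 + 350×190 + 1250×200 + 350×240 + 550×260 = 627000.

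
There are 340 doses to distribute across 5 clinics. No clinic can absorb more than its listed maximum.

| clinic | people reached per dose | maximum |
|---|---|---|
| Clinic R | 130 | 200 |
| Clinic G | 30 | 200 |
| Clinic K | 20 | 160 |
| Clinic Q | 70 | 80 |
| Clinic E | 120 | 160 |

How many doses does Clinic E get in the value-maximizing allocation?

Order the clinics by people reached per dose: Clinic R 130 > Clinic E 120 > Clinic Q 70 > Clinic G 30 > Clinic K 20.
Clinic R takes 200 to reach its cap of 200 — 140 left.
Clinic E: +140 (room for 160) → 140. Pool exhausted.

140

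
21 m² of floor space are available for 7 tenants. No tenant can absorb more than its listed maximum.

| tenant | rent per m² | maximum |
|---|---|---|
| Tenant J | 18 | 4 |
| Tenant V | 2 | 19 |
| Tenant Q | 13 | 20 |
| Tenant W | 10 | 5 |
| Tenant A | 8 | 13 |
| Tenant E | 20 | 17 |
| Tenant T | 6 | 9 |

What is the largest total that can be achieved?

412

Order the tenants by rent per m²: Tenant E 20 > Tenant J 18 > Tenant Q 13 > Tenant W 10 > Tenant A 8 > Tenant T 6 > Tenant V 2.
Tenant E: +17 to 17 (cap) ; 4 left.
Tenant J takes 4 to reach its cap of 4 ; 0 left.
Total = 18×4 + 20×17 = 412.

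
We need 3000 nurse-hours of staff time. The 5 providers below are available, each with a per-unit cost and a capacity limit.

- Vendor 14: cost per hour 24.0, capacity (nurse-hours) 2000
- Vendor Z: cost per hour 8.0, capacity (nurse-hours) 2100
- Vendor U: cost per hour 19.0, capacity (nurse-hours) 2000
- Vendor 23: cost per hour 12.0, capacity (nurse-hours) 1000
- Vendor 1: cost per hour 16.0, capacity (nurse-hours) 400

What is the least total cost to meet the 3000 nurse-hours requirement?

27600

Cheapest first:
Vendor Z (8.0): use full 2100 — 900 nurse-hours to go.
Vendor 23 (12.0): take the remaining 900 — done.
Vendor 1, Vendor U, Vendor 14: unused.
Cost = 2100×8.0 + 900×12.0 = 27600.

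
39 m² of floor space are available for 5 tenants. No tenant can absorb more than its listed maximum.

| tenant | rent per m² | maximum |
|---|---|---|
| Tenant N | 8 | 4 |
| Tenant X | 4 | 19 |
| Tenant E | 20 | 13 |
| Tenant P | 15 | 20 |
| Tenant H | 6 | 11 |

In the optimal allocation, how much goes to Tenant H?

2

Order the tenants by rent per m²: Tenant E 20 > Tenant P 15 > Tenant N 8 > Tenant H 6 > Tenant X 4.
Tenant E: +13 to 13 (cap) ; 26 left.
Give Tenant P 20 to hit its cap of 20 ; 6 left.
Tenant N: +4 to 4 (cap) ; 2 left.
Tenant H: +2 (room for 11) → 2. Pool exhausted.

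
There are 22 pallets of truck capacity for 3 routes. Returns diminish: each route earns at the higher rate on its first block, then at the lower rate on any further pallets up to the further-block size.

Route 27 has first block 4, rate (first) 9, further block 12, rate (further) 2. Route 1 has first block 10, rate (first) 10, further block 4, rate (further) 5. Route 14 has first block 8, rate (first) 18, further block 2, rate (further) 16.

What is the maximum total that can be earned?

Order all 6 blocks by rate: Route 14/first 18 > Route 14/second 16 > Route 1/first 10 > Route 27/first 9 > Route 1/second 5 > Route 27/second 2.
Route 14 first at 18: fill all 8 — 14 left.
Route 14/second (16): +2 — 12 left.
Fill Route 1 first block (10 at 10) — 2 left.
Route 27 first at 9: only 2 left, fill 2.
Total = 18×8 + 16×2 + 10×10 + 9×2 = 294.

294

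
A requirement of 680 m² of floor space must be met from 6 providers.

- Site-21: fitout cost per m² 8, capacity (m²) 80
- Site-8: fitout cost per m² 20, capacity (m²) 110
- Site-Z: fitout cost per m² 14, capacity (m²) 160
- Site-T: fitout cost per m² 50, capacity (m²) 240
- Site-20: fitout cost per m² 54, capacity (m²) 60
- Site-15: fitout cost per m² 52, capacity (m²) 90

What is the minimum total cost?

21760

Cheapest first:
Site-21 at 8: take all 80 m² ; 600 still needed.
Site-Z at 14: take all 160 m² ; 440 still needed.
Take 110 from Site-8 at 20 ; need 330 more.
Site-T (50): use full 240 ; 90 m² to go.
Site-15 at 52: take all 90 m² ; 0 still needed.
Site-20: unused.
Cost = 80×8 + 160×14 + 110×20 + 240×50 + 90×52 = 21760.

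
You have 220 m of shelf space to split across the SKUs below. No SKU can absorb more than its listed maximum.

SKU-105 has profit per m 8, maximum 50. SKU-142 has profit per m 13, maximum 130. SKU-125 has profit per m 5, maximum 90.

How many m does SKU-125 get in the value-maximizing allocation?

40

Highest profit per m first: SKU-142 13 > SKU-105 8 > SKU-125 5.
SKU-142 takes 130 to reach its cap of 130 — 90 left.
SKU-105 takes 50 to reach its cap of 50 — 40 left.
Only 40 left; SKU-125 takes them to reach 40.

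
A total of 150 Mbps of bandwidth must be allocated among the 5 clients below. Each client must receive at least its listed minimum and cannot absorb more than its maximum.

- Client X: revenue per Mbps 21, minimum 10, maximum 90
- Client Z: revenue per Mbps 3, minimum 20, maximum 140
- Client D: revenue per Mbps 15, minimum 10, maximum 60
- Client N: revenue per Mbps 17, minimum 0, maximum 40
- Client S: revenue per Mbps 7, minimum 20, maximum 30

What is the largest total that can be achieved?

2410

Meeting every minimum uses 10+20+10+0+20 = 60 Mbps, leaving 90.
Order the clients by revenue per Mbps: Client X 21 > Client N 17 > Client D 15 > Client S 7 > Client Z 3.
Client X takes 80 more to reach its cap of 90 ; 10 left.
Client N has room for 40 more but only 10 remain, so it gets 10.
Total = 21×90 + 3×20 + 15×10 + 17×10 + 7×20 = 2410.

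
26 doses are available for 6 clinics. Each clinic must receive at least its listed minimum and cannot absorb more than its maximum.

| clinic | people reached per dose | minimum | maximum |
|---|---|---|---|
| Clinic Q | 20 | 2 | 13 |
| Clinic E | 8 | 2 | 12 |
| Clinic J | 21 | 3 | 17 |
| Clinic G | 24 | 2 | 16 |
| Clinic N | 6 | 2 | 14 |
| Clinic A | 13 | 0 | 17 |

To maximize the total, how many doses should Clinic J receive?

4

Meeting every minimum uses 2+2+3+2+2+0 = 11 doses, leaving 15.
Order the clinics by people reached per dose: Clinic G 24 > Clinic J 21 > Clinic Q 20 > Clinic A 13 > Clinic E 8 > Clinic N 6.
Give Clinic G 14 more to hit its cap of 16 — 1 left.
Only 1 left; Clinic J takes them to reach 4.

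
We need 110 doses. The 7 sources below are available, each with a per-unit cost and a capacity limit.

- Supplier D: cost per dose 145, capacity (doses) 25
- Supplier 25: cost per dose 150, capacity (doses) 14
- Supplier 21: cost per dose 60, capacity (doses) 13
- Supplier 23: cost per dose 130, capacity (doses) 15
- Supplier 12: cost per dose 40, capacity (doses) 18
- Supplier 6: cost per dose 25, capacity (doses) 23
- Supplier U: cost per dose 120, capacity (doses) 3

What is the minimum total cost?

9960

Use sources in increasing cost order.
Supplier 6 at 25: take all 23 doses — 87 still needed.
Supplier 12 (40): use full 18 — 69 doses to go.
Supplier 21 (60): use full 13 — 56 doses to go.
Supplier U at 120: take all 3 doses — 53 still needed.
Supplier 23 (130): use full 15 — 38 doses to go.
Take 25 from Supplier D at 145 — need 13 more.
Supplier 25 at 150: take 13 of its 14 — requirement met.
Cost = 23×25 + 18×40 + 13×60 + 3×120 + 15×130 + 25×145 + 13×150 = 9960.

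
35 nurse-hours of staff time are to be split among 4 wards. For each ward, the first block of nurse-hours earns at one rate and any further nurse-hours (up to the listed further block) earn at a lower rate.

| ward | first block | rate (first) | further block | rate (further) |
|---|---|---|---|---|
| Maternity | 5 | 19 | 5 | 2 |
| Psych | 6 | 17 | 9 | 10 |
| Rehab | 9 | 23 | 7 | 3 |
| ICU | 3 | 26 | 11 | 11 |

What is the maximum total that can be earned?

613

Treat each block as its own option and order by rate: ICU/T1 26 > Rehab/T1 23 > Maternity/T1 19 > Psych/T1 17 > ICU/T2 11 > Psych/T2 10 > Rehab/T2 3 > Maternity/T2 2.
ICU T1 at 26: fill all 3 → 32 left.
Rehab/T1 (23): +9 → 23 left.
Maternity/T1 (19): +5 → 18 left.
Fill Psych T1 block (6 at 17) → 12 left.
ICU T2 at 11: fill all 11 → 1 left.
1 remain; put them into Psych T2 at 10.
Total = 26×3 + 23×9 + 19×5 + 17×6 + 11×11 + 10×1 = 613.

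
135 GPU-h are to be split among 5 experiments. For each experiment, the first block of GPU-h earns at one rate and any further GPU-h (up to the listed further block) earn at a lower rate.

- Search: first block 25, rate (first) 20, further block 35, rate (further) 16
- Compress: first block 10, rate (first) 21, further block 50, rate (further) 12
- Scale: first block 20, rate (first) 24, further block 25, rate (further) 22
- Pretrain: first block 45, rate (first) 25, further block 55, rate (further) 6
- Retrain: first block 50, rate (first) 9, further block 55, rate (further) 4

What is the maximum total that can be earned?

3025

Rank every tier by rate: Pretrain/T1 25 > Scale/T1 24 > Scale/T2 22 > Compress/T1 21 > Search/T1 20 > Search/T2 16 > Compress/T2 12 > Retrain/T1 9 > Pretrain/T2 6 > Retrain/T2 4.
Pretrain/T1 (25): +45 ; 90 left.
Fill Scale T1 block (20 at 24) ; 70 left.
Scale/T2 (22): +25 ; 45 left.
Fill Compress T1 block (10 at 21) ; 35 left.
Search T1 at 20: fill all 25 ; 10 left.
10 remain; put them into Search T2 at 16.
Total = 25×45 + 24×20 + 22×25 + 21×10 + 20×25 + 16×10 = 3025.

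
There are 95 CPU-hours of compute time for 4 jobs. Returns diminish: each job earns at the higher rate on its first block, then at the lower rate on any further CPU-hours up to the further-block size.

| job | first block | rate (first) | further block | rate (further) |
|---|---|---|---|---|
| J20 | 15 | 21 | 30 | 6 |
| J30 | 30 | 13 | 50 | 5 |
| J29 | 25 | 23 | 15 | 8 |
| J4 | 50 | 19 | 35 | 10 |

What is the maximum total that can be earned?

1905

Treat each block as its own option and order by rate: J29/T1 23 > J20/T1 21 > J4/T1 19 > J30/T1 13 > J4/T2 10 > J29/T2 8 > J20/T2 6 > J30/T2 5.
J29 T1 at 23: fill all 25 — 70 left.
J20/T1 (21): +15 — 55 left.
Fill J4 T1 block (50 at 19) — 5 left.
5 remain; put them into J30 T1 at 13.
Total = 23×25 + 21×15 + 19×50 + 13×5 = 1905.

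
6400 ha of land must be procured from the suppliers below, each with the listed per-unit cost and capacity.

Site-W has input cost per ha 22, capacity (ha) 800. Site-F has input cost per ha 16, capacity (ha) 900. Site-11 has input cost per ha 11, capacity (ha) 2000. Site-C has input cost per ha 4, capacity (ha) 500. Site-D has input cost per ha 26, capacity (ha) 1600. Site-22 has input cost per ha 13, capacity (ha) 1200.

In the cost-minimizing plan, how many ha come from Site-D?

1000

Use suppliers in increasing cost order.
Site-C at 4: take all 500 ha → 5900 still needed.
Site-11 (11): use full 2000 → 3900 ha to go.
Site-22 at 13: take all 1200 ha → 2700 still needed.
Take 900 from Site-F at 16 → need 1800 more.
Take 800 from Site-W at 22 → need 1000 more.
Site-D at 26: take 1000 of its 1600 → requirement met.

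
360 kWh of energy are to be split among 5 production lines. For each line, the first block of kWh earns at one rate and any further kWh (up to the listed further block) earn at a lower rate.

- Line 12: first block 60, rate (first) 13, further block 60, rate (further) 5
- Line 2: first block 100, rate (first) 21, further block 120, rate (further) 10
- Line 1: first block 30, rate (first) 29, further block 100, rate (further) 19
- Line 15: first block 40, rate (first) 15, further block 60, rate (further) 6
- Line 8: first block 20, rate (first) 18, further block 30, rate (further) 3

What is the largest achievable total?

6710

Order all 10 blocks by rate: Line 1/first 29 > Line 2/first 21 > Line 1/second 19 > Line 8/first 18 > Line 15/first 15 > Line 12/first 13 > Line 2/second 10 > Line 15/second 6 > Line 12/second 5 > Line 8/second 3.
Line 1 first at 29: fill all 30 — 330 left.
Line 2 first at 21: fill all 100 — 230 left.
Fill Line 1 second block (100 at 19) — 130 left.
Fill Line 8 first block (20 at 18) — 110 left.
Line 15/first (15): +40 — 70 left.
Line 12/first (13): +60 — 10 left.
Line 2/second: +10 of 120 at 10; pool empty.
Total = 29×30 + 21×100 + 19×100 + 18×20 + 15×40 + 13×60 + 10×10 = 6710.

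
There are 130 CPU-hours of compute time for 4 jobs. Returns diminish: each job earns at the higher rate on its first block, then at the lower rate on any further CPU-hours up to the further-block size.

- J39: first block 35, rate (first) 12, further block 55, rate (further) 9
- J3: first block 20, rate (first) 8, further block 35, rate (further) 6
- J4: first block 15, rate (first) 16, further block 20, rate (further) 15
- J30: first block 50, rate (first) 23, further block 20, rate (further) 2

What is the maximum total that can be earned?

2200

Treat each block as its own option and order by rate: J30/first 23 > J4/first 16 > J4/second 15 > J39/first 12 > J39/second 9 > J3/first 8 > J3/second 6 > J30/second 2.
J30/first (23): +50 → 80 left.
J4/first (16): +15 → 65 left.
J4/second (15): +20 → 45 left.
J39/first (12): +35 → 10 left.
J39 second at 9: only 10 left, fill 10.
Total = 23×50 + 16×15 + 15×20 + 12×35 + 9×10 = 2200.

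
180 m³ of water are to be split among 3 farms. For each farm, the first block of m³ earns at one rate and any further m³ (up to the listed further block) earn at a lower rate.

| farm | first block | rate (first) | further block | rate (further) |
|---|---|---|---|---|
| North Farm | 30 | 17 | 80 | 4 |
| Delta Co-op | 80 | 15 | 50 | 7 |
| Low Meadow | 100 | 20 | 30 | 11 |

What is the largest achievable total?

3260

Treat each block as its own option and order by rate: Low Meadow/first 20 > North Farm/first 17 > Delta Co-op/first 15 > Low Meadow/second 11 > Delta Co-op/second 7 > North Farm/second 4.
Fill Low Meadow first block (100 at 20) → 80 left.
North Farm first at 17: fill all 30 → 50 left.
Delta Co-op/first: +50 of 80 at 15; pool empty.
Total = 20×100 + 17×30 + 15×50 = 3260.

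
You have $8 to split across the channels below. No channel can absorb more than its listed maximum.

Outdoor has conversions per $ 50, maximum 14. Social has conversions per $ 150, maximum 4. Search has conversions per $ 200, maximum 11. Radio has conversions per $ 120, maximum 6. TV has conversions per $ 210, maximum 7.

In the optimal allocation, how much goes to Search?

1

Order the channels by conversions per $: TV 210 > Search 200 > Social 150 > Radio 120 > Outdoor 50.
Give TV 7 to hit its cap of 7 ; 1 left.
Search has room for 11 but only 1 remain, so it gets 1.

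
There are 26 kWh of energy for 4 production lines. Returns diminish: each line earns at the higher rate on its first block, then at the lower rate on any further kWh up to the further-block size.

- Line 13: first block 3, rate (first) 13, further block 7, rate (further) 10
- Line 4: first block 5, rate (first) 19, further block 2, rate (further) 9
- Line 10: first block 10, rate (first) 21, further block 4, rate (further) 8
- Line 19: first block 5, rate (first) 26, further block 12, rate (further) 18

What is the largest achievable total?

543

Rank every tier by rate: Line 19/first 26 > Line 10/first 21 > Line 4/first 19 > Line 19/second 18 > Line 13/first 13 > Line 13/second 10 > Line 4/second 9 > Line 10/second 8.
Line 19/first (26): +5 ; 21 left.
Fill Line 10 first block (10 at 21) ; 11 left.
Fill Line 4 first block (5 at 19) ; 6 left.
6 remain; put them into Line 19 second at 18.
Total = 26×5 + 21×10 + 19×5 + 18×6 = 543.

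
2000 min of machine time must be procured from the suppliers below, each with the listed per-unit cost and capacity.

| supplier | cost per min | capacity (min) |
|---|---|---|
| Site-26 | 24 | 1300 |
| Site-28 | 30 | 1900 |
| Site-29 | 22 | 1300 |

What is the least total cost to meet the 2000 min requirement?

45400

Use suppliers in increasing cost order.
Site-29 at 22: take all 1300 min — 700 still needed.
Take 700 from Site-26 at 24 to finish.
Site-28: unused.
Cost = 1300×22 + 700×24 = 45400.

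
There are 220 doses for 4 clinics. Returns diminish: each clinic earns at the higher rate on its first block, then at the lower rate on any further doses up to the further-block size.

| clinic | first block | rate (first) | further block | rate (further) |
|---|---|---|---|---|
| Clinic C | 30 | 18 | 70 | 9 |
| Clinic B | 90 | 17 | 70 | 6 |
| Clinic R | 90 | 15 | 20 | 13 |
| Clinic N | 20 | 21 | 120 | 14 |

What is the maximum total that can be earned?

Treat each block as its own option and order by rate: Clinic N/T1 21 > Clinic C/T1 18 > Clinic B/T1 17 > Clinic R/T1 15 > Clinic N/T2 14 > Clinic R/T2 13 > Clinic C/T2 9 > Clinic B/T2 6.
Clinic N/T1 (21): +20 → 200 left.
Clinic C/T1 (18): +30 → 170 left.
Fill Clinic B T1 block (90 at 17) → 80 left.
Clinic R T1 at 15: only 80 left, fill 80.
Total = 21×20 + 18×30 + 17×90 + 15×80 = 3690.

3690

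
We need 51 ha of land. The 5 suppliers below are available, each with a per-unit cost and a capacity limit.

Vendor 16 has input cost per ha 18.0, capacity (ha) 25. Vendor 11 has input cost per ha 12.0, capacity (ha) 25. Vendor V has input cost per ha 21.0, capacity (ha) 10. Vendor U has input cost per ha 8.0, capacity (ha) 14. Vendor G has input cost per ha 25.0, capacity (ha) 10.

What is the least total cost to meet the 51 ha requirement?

628

Fill from the cheapest supplier first.
Vendor U at 8.0: take all 14 ha ; 37 still needed.
Take 25 from Vendor 11 at 12.0 ; need 12 more.
Vendor 16 at 18.0: take 12 of its 25 ; requirement met.
Vendor V, Vendor G: unused.
Cost = 14×8.0 + 25×12.0 + 12×18.0 = 628.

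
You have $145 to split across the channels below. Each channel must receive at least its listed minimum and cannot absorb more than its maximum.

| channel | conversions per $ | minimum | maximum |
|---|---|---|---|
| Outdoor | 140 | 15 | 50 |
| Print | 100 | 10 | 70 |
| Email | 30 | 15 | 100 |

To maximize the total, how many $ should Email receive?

25

Meeting every minimum uses 15+10+15 = 40 $, leaving 105.
Highest conversions per $ first: Outdoor 140 > Print 100 > Email 30.
Outdoor takes 35 more to reach its cap of 50 → 70 left.
Print takes 60 more to reach its cap of 70 → 10 left.
Email has room for 85 more but only 10 remain, so it gets 25.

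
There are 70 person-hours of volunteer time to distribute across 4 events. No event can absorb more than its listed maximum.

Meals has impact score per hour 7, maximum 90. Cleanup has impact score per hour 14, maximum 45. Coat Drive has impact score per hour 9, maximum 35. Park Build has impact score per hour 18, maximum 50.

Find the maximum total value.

Highest impact score per hour first: Park Build 18 > Cleanup 14 > Coat Drive 9 > Meals 7.
Give Park Build 50 to hit its cap of 50 — 20 left.
Cleanup has room for 45 but only 20 remain, so it gets 20.
Total = 14×20 + 18×50 = 1180.

1180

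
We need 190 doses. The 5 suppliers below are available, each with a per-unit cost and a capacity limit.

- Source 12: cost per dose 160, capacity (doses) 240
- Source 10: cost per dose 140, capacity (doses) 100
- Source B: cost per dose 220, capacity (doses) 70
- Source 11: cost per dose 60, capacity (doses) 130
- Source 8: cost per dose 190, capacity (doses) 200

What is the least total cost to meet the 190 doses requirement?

Cheapest first:
Source 11 (60): use full 130 → 60 doses to go.
Source 10 (140): take the remaining 60 → done.
Source 12, Source 8, Source B: unused.
Cost = 130×60 + 60×140 = 16200.

16200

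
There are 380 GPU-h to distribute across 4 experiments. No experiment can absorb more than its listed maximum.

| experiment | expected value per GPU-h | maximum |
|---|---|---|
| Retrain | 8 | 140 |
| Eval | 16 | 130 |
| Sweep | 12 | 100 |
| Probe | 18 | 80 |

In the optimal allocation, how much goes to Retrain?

Order the experiments by expected value per GPU-h: Probe 18 > Eval 16 > Sweep 12 > Retrain 8.
Probe takes 80 to reach its cap of 80 — 300 left.
Eval: +130 to 130 (cap) — 170 left.
Sweep takes 100 to reach its cap of 100 — 70 left.
Only 70 left; Retrain takes them to reach 70.

70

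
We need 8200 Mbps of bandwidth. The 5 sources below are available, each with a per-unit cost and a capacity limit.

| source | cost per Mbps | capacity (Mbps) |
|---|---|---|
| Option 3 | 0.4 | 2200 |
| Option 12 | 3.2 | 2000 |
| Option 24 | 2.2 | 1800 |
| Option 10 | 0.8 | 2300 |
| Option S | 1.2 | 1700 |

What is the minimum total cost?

9360

Use sources in increasing cost order.
Option 3 (0.4): use full 2200 → 6000 Mbps to go.
Option 10 (0.8): use full 2300 → 3700 Mbps to go.
Take 1700 from Option S at 1.2 → need 2000 more.
Take 1800 from Option 24 at 2.2 → need 200 more.
Option 12 (3.2): take the remaining 200 → done.
Cost = 2200×0.4 + 2300×0.8 + 1700×1.2 + 1800×2.2 + 200×3.2 = 9360.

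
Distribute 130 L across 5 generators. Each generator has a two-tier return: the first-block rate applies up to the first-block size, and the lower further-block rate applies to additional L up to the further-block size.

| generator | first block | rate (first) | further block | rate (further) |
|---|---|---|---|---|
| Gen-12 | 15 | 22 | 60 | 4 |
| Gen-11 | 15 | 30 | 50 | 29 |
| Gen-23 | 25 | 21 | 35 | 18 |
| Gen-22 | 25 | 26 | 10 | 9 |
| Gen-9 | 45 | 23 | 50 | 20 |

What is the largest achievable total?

3470

Rank every tier by rate: Gen-11/first 30 > Gen-11/second 29 > Gen-22/first 26 > Gen-9/first 23 > Gen-12/first 22 > Gen-23/first 21 > Gen-9/second 20 > Gen-23/second 18 > Gen-22/second 9 > Gen-12/second 4.
Fill Gen-11 first block (15 at 30) — 115 left.
Gen-11 second at 29: fill all 50 — 65 left.
Gen-22/first (26): +25 — 40 left.
Gen-9/first: +40 of 45 at 23; pool empty.
Total = 30×15 + 29×50 + 26×25 + 23×40 = 3470.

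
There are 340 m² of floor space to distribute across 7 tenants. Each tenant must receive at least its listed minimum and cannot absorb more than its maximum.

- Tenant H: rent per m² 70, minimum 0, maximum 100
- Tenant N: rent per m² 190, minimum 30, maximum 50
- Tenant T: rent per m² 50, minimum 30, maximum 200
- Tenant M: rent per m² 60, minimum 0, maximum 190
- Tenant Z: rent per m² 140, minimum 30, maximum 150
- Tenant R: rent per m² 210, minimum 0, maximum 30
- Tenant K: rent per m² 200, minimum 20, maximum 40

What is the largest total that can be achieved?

49100

Meeting every minimum uses 0+30+30+0+30+0+20 = 110 m², leaving 230.
Highest rent per m² first: Tenant R 210 > Tenant K 200 > Tenant N 190 > Tenant Z 140 > Tenant H 70 > Tenant M 60 > Tenant T 50.
Give Tenant R 30 more to hit its cap of 30 — 200 left.
Tenant K takes 20 more to reach its cap of 40 — 180 left.
Give Tenant N 20 more to hit its cap of 50 — 160 left.
Tenant Z takes 120 more to reach its cap of 150 — 40 left.
Tenant H has room for 100 more but only 40 remain, so it gets 40.
Total = 70×40 + 190×50 + 50×30 + 140×150 + 210×30 + 200×40 = 49100.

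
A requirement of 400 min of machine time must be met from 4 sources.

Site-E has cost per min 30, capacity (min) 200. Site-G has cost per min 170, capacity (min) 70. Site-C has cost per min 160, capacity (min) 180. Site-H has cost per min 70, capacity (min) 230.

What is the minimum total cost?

20000

Cheapest first:
Site-E (30): use full 200 ; 200 min to go.
Site-H (70): take the remaining 200 ; done.
Site-C, Site-G: unused.
Cost = 200×30 + 200×70 = 20000.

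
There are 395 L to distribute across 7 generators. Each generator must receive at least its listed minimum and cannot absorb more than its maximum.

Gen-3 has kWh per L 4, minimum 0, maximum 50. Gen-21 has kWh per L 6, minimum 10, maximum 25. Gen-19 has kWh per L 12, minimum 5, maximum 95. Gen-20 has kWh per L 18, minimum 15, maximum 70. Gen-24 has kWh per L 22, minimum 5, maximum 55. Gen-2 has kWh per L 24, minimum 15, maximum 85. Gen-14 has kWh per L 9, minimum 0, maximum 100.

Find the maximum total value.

Meeting every minimum uses 0+10+5+15+5+15+0 = 50 L, leaving 345.
Order the generators by kWh per L: Gen-2 24 > Gen-24 22 > Gen-20 18 > Gen-19 12 > Gen-14 9 > Gen-21 6 > Gen-3 4.
Gen-2 takes 70 more to reach its cap of 85 ; 275 left.
Give Gen-24 50 more to hit its cap of 55 ; 225 left.
Gen-20: +55 to 70 (cap) ; 170 left.
Gen-19 takes 90 more to reach its cap of 95 ; 80 left.
Gen-14 has room for 100 more but only 80 remain, so it gets 80.
Total = 6×10 + 12×95 + 18×70 + 22×55 + 24×85 + 9×80 = 6430.

6430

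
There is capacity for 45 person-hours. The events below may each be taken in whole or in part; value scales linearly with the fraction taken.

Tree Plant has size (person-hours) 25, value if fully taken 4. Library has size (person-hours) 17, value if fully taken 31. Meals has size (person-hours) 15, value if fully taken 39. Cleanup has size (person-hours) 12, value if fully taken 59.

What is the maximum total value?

Sort by value density: Cleanup 59/12≈4.92, Meals 39/15≈2.6, Library 31/17≈1.82, Tree Plant 4/25≈0.16.
All 12 person-hours of Cleanup fit (value 59) → 33 remain.
Meals: take in full, 15 person-hours for value 39 → 18 left.
Take all of Library (17 person-hours, value 31) → 1 person-hours left.
1 person-hours left: a 1/25 share of Tree Plant gives 4×1/25 = 0.16.
Total value = 129.16.

129.16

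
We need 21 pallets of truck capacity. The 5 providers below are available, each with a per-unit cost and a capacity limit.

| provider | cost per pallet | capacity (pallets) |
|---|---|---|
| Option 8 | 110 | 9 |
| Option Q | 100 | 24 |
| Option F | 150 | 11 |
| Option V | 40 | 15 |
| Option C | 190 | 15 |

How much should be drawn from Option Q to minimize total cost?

6

Fill from the cheapest provider first.
Take 15 from Option V at 40 → need 6 more.
Take 6 from Option Q at 100 to finish.
Option 8, Option F, Option C: unused.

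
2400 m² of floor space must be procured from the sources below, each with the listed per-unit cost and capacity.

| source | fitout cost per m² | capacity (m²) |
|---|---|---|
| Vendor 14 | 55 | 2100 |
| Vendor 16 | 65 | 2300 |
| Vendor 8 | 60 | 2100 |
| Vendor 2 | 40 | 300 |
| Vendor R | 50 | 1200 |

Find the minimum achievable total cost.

121500

Fill from the cheapest source first.
Vendor 2 (40): use full 300 ; 2100 m² to go.
Vendor R at 50: take all 1200 m² ; 900 still needed.
Vendor 14 (55): take the remaining 900 ; done.
Vendor 8, Vendor 16: unused.
Cost = 300×40 + 1200×50 + 900×55 = 121500.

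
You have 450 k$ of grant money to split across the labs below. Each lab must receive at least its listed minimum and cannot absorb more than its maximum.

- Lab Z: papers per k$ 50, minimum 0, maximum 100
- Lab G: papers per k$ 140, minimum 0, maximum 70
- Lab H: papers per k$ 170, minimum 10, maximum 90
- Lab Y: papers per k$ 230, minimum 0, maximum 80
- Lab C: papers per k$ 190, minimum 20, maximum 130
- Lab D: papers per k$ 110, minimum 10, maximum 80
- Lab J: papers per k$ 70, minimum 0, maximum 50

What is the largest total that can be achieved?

77000

Meeting every minimum uses 0+0+10+0+20+10+0 = 40 k$, leaving 410.
Rank by papers per k$: Lab Y 230 > Lab C 190 > Lab H 170 > Lab G 140 > Lab D 110 > Lab J 70 > Lab Z 50.
Give Lab Y 80 more to hit its cap of 80 — 330 left.
Lab C: +110 to 130 (cap) — 220 left.
Lab H: +80 to 90 (cap) — 140 left.
Give Lab G 70 more to hit its cap of 70 — 70 left.
Lab D: +70 to 80 (cap) — 0 left.
Total = 140×70 + 170×90 + 230×80 + 190×130 + 110×80 = 77000.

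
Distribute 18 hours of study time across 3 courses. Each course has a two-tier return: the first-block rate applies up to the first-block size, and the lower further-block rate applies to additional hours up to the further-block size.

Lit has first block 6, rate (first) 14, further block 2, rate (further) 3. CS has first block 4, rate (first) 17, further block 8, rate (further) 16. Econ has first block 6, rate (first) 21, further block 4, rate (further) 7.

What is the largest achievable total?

322

Rank every tier by rate: Econ/T1 21 > CS/T1 17 > CS/T2 16 > Lit/T1 14 > Econ/T2 7 > Lit/T2 3.
Fill Econ T1 block (6 at 21) ; 12 left.
CS/T1 (17): +4 ; 8 left.
CS/T2 (16): +8 ; 0 left.
Total = 21×6 + 17×4 + 16×8 = 322.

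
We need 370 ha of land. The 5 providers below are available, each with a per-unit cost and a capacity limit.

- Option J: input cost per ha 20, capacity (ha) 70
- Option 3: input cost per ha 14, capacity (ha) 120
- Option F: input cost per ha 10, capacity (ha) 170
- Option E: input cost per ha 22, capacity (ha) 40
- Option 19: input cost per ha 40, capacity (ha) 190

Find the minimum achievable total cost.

Use providers in increasing cost order.
Take 170 from Option F at 10 ; need 200 more.
Option 3 at 14: take all 120 ha ; 80 still needed.
Option J at 20: take all 70 ha ; 10 still needed.
Take 10 from Option E at 22 to finish.
Option 19: unused.
Cost = 170×10 + 120×14 + 70×20 + 10×22 = 5000.

5000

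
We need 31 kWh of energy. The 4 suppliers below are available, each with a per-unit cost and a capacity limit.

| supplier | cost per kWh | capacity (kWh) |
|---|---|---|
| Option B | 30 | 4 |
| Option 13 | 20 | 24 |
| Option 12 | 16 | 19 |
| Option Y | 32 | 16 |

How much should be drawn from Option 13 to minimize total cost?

Use suppliers in increasing cost order.
Option 12 (16): use full 19 — 12 kWh to go.
Take 12 from Option 13 at 20 to finish.
Option B, Option Y: unused.

12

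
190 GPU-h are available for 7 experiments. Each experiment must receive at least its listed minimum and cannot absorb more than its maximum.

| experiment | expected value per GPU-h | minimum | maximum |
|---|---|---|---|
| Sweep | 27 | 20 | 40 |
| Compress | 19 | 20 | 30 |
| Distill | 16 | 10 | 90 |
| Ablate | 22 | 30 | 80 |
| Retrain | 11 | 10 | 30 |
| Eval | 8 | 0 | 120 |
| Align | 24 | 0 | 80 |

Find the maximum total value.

4310

Meeting every minimum uses 20+20+10+30+10+0+0 = 90 GPU-h, leaving 100.
Rank by expected value per GPU-h: Sweep 27 > Align 24 > Ablate 22 > Compress 19 > Distill 16 > Retrain 11 > Eval 8.
Give Sweep 20 more to hit its cap of 40 ; 80 left.
Align takes 80 more to reach its cap of 80 ; 0 left.
Total = 27×40 + 19×20 + 16×10 + 22×30 + 11×10 + 24×80 = 4310.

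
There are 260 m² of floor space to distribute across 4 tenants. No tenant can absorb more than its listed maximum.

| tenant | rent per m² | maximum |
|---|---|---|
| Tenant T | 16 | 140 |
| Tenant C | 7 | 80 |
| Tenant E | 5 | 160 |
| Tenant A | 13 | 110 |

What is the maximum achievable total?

Highest rent per m² first: Tenant T 16 > Tenant A 13 > Tenant C 7 > Tenant E 5.
Tenant T: +140 to 140 (cap) ; 120 left.
Tenant A takes 110 to reach its cap of 110 ; 10 left.
Only 10 left; Tenant C takes them to reach 10.
Total = 16×140 + 7×10 + 13×110 = 3740.

3740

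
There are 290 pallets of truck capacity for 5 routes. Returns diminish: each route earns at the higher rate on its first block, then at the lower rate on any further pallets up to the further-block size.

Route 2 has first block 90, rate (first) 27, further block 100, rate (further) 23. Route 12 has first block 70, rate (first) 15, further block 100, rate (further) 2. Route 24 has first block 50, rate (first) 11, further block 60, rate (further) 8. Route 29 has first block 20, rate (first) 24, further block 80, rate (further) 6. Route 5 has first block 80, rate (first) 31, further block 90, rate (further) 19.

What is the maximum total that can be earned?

Order all 10 blocks by rate: Route 5/tier1 31 > Route 2/tier1 27 > Route 29/tier1 24 > Route 2/tier2 23 > Route 5/tier2 19 > Route 12/tier1 15 > Route 24/tier1 11 > Route 24/tier2 8 > Route 29/tier2 6 > Route 12/tier2 2.
Route 5 tier1 at 31: fill all 80 → 210 left.
Route 2 tier1 at 27: fill all 90 → 120 left.
Fill Route 29 tier1 block (20 at 24) → 100 left.
Route 2 tier2 at 23: fill all 100 → 0 left.
Total = 31×80 + 27×90 + 24×20 + 23×100 = 7690.

7690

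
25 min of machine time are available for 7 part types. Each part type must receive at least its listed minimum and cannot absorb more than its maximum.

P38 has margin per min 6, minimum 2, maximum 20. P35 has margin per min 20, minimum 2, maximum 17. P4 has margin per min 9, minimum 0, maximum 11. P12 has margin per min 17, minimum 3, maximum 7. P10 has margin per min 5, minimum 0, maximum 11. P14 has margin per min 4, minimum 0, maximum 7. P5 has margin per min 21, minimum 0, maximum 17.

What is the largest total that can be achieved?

Meeting every minimum uses 2+2+0+3+0+0+0 = 7 min, leaving 18.
Highest margin per min first: P5 21 > P35 20 > P12 17 > P4 9 > P38 6 > P10 5 > P14 4.
P5: +17 to 17 (cap) → 1 left.
Only 1 left; P35 takes them to reach 3.
Total = 6×2 + 20×3 + 17×3 + 21×17 = 480.

480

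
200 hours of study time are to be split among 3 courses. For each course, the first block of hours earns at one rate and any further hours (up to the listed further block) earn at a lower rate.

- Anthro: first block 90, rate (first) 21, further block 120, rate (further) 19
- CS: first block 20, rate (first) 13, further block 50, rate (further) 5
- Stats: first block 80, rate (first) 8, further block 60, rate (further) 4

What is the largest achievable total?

Rank every tier by rate: Anthro/T1 21 > Anthro/T2 19 > CS/T1 13 > Stats/T1 8 > CS/T2 5 > Stats/T2 4.
Anthro/T1 (21): +90 → 110 left.
110 remain; put them into Anthro T2 at 19.
Total = 21×90 + 19×110 = 3980.

3980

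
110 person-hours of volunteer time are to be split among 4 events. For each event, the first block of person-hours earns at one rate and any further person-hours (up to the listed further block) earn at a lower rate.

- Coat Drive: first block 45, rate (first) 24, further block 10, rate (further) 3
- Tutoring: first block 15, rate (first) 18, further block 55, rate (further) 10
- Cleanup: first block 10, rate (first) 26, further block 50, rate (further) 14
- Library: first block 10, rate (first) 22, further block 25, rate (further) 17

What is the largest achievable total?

Order all 8 blocks by rate: Cleanup/T1 26 > Coat Drive/T1 24 > Library/T1 22 > Tutoring/T1 18 > Library/T2 17 > Cleanup/T2 14 > Tutoring/T2 10 > Coat Drive/T2 3.
Cleanup/T1 (26): +10 → 100 left.
Coat Drive/T1 (24): +45 → 55 left.
Library/T1 (22): +10 → 45 left.
Tutoring/T1 (18): +15 → 30 left.
Library/T2 (17): +25 → 5 left.
Cleanup/T2: +5 of 50 at 14; pool empty.
Total = 26×10 + 24×45 + 22×10 + 18×15 + 17×25 + 14×5 = 2325.

2325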